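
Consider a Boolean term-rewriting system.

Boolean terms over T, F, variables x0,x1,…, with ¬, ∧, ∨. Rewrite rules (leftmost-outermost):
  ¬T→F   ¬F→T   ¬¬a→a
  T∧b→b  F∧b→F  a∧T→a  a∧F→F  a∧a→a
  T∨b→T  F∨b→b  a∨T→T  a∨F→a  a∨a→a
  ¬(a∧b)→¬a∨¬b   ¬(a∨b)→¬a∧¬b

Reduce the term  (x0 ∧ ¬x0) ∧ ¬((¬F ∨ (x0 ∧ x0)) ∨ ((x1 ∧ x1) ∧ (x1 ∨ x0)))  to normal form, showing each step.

  start: (x0 ∧ ¬x0) ∧ ¬((¬F ∨ (x0 ∧ x0)) ∨ ((x1 ∧ x1) ∧ (x1 ∨ x0)))
  step 1: (x0 ∧ ¬x0) ∧ (¬(¬F ∨ (x0 ∧ x0)) ∧ ¬((x1 ∧ x1) ∧ (x1 ∨ x0)))
  step 2: (x0 ∧ ¬x0) ∧ ((¬¬F ∧ ¬(x0 ∧ x0)) ∧ ¬((x1 ∧ x1) ∧ (x1 ∨ x0)))
  step 3: (x0 ∧ ¬x0) ∧ ((F ∧ ¬(x0 ∧ x0)) ∧ ¬((x1 ∧ x1) ∧ (x1 ∨ x0)))
  step 4: (x0 ∧ ¬x0) ∧ (F ∧ ¬((x1 ∧ x1) ∧ (x1 ∨ x0)))
  step 5: (x0 ∧ ¬x0) ∧ F
  step 6: F

Answer: normal form = F  (in 6 steps)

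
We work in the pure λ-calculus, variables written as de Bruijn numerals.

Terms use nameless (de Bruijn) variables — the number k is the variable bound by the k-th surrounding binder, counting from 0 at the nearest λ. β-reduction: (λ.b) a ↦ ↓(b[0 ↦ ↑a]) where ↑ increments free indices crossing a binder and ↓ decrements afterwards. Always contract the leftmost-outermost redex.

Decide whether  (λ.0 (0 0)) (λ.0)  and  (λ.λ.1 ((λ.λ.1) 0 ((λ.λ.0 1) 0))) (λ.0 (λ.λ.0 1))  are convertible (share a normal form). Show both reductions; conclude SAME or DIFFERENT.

Answer: DIFFERENT — A ⇓ λ.0, B ⇓ λ.0 (λ.λ.0 1)

Reduction:
Term A:
  start: (λ.0 (0 0)) (λ.0)
  [1] (λ.0) ((λ.0) (λ.0))
  [2] (λ.0) (λ.0)
  [3] λ.0

Term B:
  start: (λ.λ.1 ((λ.λ.1) 0 ((λ.λ.0 1) 0))) (λ.0 (λ.λ.0 1))
  [1] λ.(λ.0 (λ.λ.0 1)) ((λ.λ.1) 0 ((λ.λ.0 1) 0))
  [2] λ.(λ.λ.1) 0 ((λ.λ.0 1) 0) (λ.λ.0 1)
  [3] λ.(λ.1) ((λ.λ.0 1) 0) (λ.λ.0 1)
  [4] λ.0 (λ.λ.0 1)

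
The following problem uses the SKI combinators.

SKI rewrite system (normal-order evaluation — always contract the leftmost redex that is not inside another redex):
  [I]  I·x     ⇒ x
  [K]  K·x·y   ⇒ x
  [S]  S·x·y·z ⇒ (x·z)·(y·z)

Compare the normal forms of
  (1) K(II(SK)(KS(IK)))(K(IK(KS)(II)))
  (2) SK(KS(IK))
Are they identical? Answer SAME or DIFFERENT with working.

Answer: SAME — A ⇓ SKS, B ⇓ SKS

Reduction:
Term A:
  start: K(II(SK)(KS(IK)))(K(IK(KS)(II)))
  →1  II(SK)(KS(IK))
  →2  I(SK)(KS(IK))
  →3  SK(KS(IK))
  →4  SKS

Term B:
  start: SK(KS(IK))
  →1  SKS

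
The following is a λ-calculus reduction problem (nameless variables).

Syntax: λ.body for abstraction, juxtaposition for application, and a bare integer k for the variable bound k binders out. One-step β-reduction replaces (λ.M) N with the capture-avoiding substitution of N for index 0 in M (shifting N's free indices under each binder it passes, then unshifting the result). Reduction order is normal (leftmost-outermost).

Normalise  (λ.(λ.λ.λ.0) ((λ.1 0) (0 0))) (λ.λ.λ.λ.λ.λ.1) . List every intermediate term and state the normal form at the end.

  start: (λ.(λ.λ.λ.0) ((λ.1 0) (0 0))) (λ.λ.λ.λ.λ.λ.1)
  →1  (λ.λ.λ.0) ((λ.(λ.λ.λ.λ.λ.λ.1) 0) ((λ.λ.λ.λ.λ.λ.1) (λ.λ.λ.λ.λ.λ.1)))
  →2  λ.λ.0

Answer: normal form = λ.λ.0  (in 2 steps)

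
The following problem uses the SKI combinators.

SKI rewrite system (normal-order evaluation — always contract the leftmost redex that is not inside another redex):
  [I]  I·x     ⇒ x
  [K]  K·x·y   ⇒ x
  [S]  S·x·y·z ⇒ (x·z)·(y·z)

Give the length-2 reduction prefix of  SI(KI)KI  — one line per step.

  start: SI(KI)KI
  →1  IK(KIK)I
  →2  K(KIK)I

Answer: after 2 steps: K(KIK)I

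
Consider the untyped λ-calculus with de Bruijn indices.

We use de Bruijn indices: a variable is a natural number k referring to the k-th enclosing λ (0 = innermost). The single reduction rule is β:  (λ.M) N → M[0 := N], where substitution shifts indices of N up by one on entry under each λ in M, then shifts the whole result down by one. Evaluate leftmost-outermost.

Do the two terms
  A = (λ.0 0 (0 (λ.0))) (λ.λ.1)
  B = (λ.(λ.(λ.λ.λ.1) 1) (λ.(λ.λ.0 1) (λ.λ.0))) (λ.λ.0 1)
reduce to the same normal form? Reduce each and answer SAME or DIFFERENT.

Term A:
  start: (λ.0 0 (0 (λ.0))) (λ.λ.1)
  step 1: (λ.λ.1) (λ.λ.1) ((λ.λ.1) (λ.0))
  step 2: (λ.λ.λ.1) ((λ.λ.1) (λ.0))
  step 3: λ.λ.1

Term B:
  start: (λ.(λ.(λ.λ.λ.1) 1) (λ.(λ.λ.0 1) (λ.λ.0))) (λ.λ.0 1)
  step 1: (λ.(λ.λ.λ.1) (λ.λ.0 1)) (λ.(λ.λ.0 1) (λ.λ.0))
  step 2: (λ.λ.λ.1) (λ.λ.0 1)
  step 3: λ.λ.1

Answer: SAME — A ⇓ λ.λ.1, B ⇓ λ.λ.1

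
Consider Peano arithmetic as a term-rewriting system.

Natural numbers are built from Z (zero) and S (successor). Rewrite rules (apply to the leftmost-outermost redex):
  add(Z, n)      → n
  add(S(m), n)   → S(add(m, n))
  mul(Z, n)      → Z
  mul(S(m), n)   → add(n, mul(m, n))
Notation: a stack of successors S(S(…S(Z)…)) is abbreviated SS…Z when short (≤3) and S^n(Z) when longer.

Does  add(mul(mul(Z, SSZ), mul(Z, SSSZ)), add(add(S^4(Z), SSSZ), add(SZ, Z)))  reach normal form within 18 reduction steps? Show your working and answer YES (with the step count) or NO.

Answer: YES — reaches normal form S^8(Z) in 18 ≤ 18 steps

Working:
  start: add(mul(mul(Z, SSZ), mul(Z, SSSZ)), add(add(S^4(Z), SSSZ), add(SZ, Z)))
  step 1: add(mul(Z, mul(Z, SSSZ)), add(add(S^4(Z), SSSZ), add(SZ, Z)))
  step 2: add(Z, add(add(S^4(Z), SSSZ), add(SZ, Z)))
  step 3: add(add(S^4(Z), SSSZ), add(SZ, Z))
  step 4: add(S(add(SSSZ, SSSZ)), add(SZ, Z))
  step 5: S(add(add(SSSZ, SSSZ), add(SZ, Z)))
  step 6: S(add(S(add(SSZ, SSSZ)), add(SZ, Z)))
  step 7: S(S(add(add(SSZ, SSSZ), add(SZ, Z))))
  step 8: S(S(add(S(add(SZ, SSSZ)), add(SZ, Z))))
  step 9: S(S(S(add(add(SZ, SSSZ), add(SZ, Z)))))
  step 10: S(S(S(add(S(add(Z, SSSZ)), add(SZ, Z)))))
  step 11: S(S(S(S(add(add(Z, SSSZ), add(SZ, Z))))))
  step 12: S(S(S(S(add(SSSZ, add(SZ, Z))))))
  step 13: S(S(S(S(S(add(SSZ, add(SZ, Z)))))))
  step 14: S(S(S(S(S(S(add(SZ, add(SZ, Z))))))))
  step 15: S(S(S(S(S(S(S(add(Z, add(SZ, Z)))))))))
  step 16: S(S(S(S(S(S(S(add(SZ, Z))))))))
  step 17: S(S(S(S(S(S(S(S(add(Z, Z)))))))))
  step 18: S^8(Z)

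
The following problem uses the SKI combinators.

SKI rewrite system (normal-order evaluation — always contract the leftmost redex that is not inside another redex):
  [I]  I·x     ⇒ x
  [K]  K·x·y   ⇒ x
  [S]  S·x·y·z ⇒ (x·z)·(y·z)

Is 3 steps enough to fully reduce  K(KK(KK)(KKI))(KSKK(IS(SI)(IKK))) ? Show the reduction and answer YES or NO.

  start: K(KK(KK)(KKI))(KSKK(IS(SI)(IKK)))
  [1] KK(KK)(KKI)
  [2] K(KKI)
  [3] KK

Answer: YES — reaches normal form KK in 3 ≤ 3 steps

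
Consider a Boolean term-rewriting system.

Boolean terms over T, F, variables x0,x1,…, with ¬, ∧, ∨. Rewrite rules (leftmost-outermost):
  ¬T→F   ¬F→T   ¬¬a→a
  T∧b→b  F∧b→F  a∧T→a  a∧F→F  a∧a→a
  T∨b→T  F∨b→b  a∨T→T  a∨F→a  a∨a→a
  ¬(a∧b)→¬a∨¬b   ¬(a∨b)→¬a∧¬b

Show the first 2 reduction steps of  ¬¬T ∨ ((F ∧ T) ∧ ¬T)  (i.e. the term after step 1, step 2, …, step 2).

Answer: after 2 steps: T

Derivation:
  start: ¬¬T ∨ ((F ∧ T) ∧ ¬T)
  →1  T ∨ ((F ∧ T) ∧ ¬T)
  →2  T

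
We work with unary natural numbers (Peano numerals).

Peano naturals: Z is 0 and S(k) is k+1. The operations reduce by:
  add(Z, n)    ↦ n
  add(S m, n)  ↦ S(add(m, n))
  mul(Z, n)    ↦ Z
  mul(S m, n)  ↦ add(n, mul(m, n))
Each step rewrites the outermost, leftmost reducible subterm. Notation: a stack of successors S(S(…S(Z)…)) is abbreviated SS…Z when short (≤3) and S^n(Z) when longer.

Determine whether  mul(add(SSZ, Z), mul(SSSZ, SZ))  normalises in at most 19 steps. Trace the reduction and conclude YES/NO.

Answer: NO — after 19 steps the term is S(S(S(add(add(SZ, mul(SSZ, SZ)), mul(add(Z, Z), mul(SSSZ, SZ)))))), not yet normal

Reduction:
  start: mul(add(SSZ, Z), mul(SSSZ, SZ))
  step 1: mul(S(add(SZ, Z)), mul(SSSZ, SZ))
  step 2: add(mul(SSSZ, SZ), mul(add(SZ, Z), mul(SSSZ, SZ)))
  step 3: add(add(SZ, mul(SSZ, SZ)), mul(add(SZ, Z), mul(SSSZ, SZ)))
  step 4: add(S(add(Z, mul(SSZ, SZ))), mul(add(SZ, Z), mul(SSSZ, SZ)))
  step 5: S(add(add(Z, mul(SSZ, SZ)), mul(add(SZ, Z), mul(SSSZ, SZ))))
  step 6: S(add(mul(SSZ, SZ), mul(add(SZ, Z), mul(SSSZ, SZ))))
  step 7: S(add(add(SZ, mul(SZ, SZ)), mul(add(SZ, Z), mul(SSSZ, SZ))))
  step 8: S(add(S(add(Z, mul(SZ, SZ))), mul(add(SZ, Z), mul(SSSZ, SZ))))
  step 9: S(S(add(add(Z, mul(SZ, SZ)), mul(add(SZ, Z), mul(SSSZ, SZ)))))
  step 10: S(S(add(mul(SZ, SZ), mul(add(SZ, Z), mul(SSSZ, SZ)))))
  step 11: S(S(add(add(SZ, mul(Z, SZ)), mul(add(SZ, Z), mul(SSSZ, SZ)))))
  step 12: S(S(add(S(add(Z, mul(Z, SZ))), mul(add(SZ, Z), mul(SSSZ, SZ)))))
  step 13: S(S(S(add(add(Z, mul(Z, SZ)), mul(add(SZ, Z), mul(SSSZ, SZ))))))
  step 14: S(S(S(add(mul(Z, SZ), mul(add(SZ, Z), mul(SSSZ, SZ))))))
  step 15: S(S(S(add(Z, mul(add(SZ, Z), mul(SSSZ, SZ))))))
  step 16: S(S(S(mul(add(SZ, Z), mul(SSSZ, SZ)))))
  step 17: S(S(S(mul(S(add(Z, Z)), mul(SSSZ, SZ)))))
  step 18: S(S(S(add(mul(SSSZ, SZ), mul(add(Z, Z), mul(SSSZ, SZ))))))
  step 19: S(S(S(add(add(SZ, mul(SSZ, SZ)), mul(add(Z, Z), mul(SSSZ, SZ))))))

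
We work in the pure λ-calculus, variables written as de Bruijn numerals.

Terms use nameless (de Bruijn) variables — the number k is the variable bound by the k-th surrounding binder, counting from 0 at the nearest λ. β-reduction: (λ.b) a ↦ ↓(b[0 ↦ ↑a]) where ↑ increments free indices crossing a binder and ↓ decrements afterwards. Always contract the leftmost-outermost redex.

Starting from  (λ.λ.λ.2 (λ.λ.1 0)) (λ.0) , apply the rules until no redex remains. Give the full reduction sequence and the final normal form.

  start: (λ.λ.λ.2 (λ.λ.1 0)) (λ.0)
  step 1: λ.λ.(λ.0) (λ.λ.1 0)
  step 2: λ.λ.λ.λ.1 0

Answer: normal form = λ.λ.λ.λ.1 0  (in 2 steps)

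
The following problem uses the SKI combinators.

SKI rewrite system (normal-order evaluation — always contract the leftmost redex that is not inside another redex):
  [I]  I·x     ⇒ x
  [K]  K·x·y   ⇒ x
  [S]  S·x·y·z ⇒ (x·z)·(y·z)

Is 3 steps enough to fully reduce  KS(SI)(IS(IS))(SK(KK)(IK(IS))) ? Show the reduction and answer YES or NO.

  start: KS(SI)(IS(IS))(SK(KK)(IK(IS)))
  →1  S(IS(IS))(SK(KK)(IK(IS)))
  →2  S(S(IS))(SK(KK)(IK(IS)))
  →3  S(SS)(SK(KK)(IK(IS)))

Answer: NO — after 3 steps the term is S(SS)(SK(KK)(IK(IS))), not yet normal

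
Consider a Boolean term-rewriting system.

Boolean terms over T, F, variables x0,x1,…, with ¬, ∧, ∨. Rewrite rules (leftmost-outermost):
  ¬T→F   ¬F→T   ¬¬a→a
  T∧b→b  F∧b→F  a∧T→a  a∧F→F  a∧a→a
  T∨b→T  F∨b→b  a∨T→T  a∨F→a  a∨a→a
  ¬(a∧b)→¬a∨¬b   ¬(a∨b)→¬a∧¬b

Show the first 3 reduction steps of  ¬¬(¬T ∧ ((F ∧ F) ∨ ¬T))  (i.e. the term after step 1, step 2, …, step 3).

Answer: after 3 steps: F

Derivation:
  start: ¬¬(¬T ∧ ((F ∧ F) ∨ ¬T))
  →1  ¬T ∧ ((F ∧ F) ∨ ¬T)
  →2  F ∧ ((F ∧ F) ∨ ¬T)
  →3  F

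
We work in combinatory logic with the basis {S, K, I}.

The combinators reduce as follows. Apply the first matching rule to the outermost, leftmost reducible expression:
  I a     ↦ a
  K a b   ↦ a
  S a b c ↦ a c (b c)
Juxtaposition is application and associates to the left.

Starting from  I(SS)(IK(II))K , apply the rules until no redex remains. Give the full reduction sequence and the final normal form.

Answer: normal form = SKI  (in 5 steps)

Derivation:
  start: I(SS)(IK(II))K
  [1] SS(IK(II))K
  [2] SK(IK(II)K)
  [3] SK(K(II)K)
  [4] SK(II)
  [5] SKI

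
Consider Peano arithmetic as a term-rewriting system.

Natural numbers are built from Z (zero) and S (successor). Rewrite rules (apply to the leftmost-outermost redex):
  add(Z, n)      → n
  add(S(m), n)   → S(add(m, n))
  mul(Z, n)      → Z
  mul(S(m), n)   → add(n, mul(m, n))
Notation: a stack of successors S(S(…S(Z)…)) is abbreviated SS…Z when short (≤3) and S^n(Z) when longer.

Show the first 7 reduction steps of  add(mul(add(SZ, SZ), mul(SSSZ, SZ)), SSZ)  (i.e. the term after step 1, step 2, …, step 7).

  start: add(mul(add(SZ, SZ), mul(SSSZ, SZ)), SSZ)
  step 1: add(mul(S(add(Z, SZ)), mul(SSSZ, SZ)), SSZ)
  step 2: add(add(mul(SSSZ, SZ), mul(add(Z, SZ), mul(SSSZ, SZ))), SSZ)
  step 3: add(add(add(SZ, mul(SSZ, SZ)), mul(add(Z, SZ), mul(SSSZ, SZ))), SSZ)
  step 4: add(add(S(add(Z, mul(SSZ, SZ))), mul(add(Z, SZ), mul(SSSZ, SZ))), SSZ)
  step 5: add(S(add(add(Z, mul(SSZ, SZ)), mul(add(Z, SZ), mul(SSSZ, SZ)))), SSZ)
  step 6: S(add(add(add(Z, mul(SSZ, SZ)), mul(add(Z, SZ), mul(SSSZ, SZ))), SSZ))
  step 7: S(add(add(mul(SSZ, SZ), mul(add(Z, SZ), mul(SSSZ, SZ))), SSZ))

Answer: after 7 steps: S(add(add(mul(SSZ, SZ), mul(add(Z, SZ), mul(SSSZ, SZ))), SSZ))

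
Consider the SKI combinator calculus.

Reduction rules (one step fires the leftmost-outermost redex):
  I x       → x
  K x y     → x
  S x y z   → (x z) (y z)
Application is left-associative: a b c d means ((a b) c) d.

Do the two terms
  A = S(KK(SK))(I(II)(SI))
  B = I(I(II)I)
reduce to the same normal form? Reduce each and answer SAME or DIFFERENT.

Term A:
  start: S(KK(SK))(I(II)(SI))
  step 1: SK(I(II)(SI))
  step 2: SK(II(SI))
  step 3: SK(I(SI))
  step 4: SK(SI)

Term B:
  start: I(I(II)I)
  step 1: I(II)I
  step 2: III
  step 3: II
  step 4: I

Answer: DIFFERENT — A ⇓ SK(SI), B ⇓ I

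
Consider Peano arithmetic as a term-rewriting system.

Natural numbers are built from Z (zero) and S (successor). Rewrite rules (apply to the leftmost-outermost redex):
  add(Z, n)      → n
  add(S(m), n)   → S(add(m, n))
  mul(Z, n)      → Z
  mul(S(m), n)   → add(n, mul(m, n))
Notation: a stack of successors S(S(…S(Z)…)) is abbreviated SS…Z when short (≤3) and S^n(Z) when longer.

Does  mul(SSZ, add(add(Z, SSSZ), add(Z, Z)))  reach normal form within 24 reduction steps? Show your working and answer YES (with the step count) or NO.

  start: mul(SSZ, add(add(Z, SSSZ), add(Z, Z)))
  step 1: add(add(add(Z, SSSZ), add(Z, Z)), mul(SZ, add(add(Z, SSSZ), add(Z, Z))))
  step 2: add(add(SSSZ, add(Z, Z)), mul(SZ, add(add(Z, SSSZ), add(Z, Z))))
  step 3: add(S(add(SSZ, add(Z, Z))), mul(SZ, add(add(Z, SSSZ), add(Z, Z))))
  step 4: S(add(add(SSZ, add(Z, Z)), mul(SZ, add(add(Z, SSSZ), add(Z, Z)))))
  step 5: S(add(S(add(SZ, add(Z, Z))), mul(SZ, add(add(Z, SSSZ), add(Z, Z)))))
  step 6: S(S(add(add(SZ, add(Z, Z)), mul(SZ, add(add(Z, SSSZ), add(Z, Z))))))
  step 7: S(S(add(S(add(Z, add(Z, Z))), mul(SZ, add(add(Z, SSSZ), add(Z, Z))))))
  step 8: S(S(S(add(add(Z, add(Z, Z)), mul(SZ, add(add(Z, SSSZ), add(Z, Z)))))))
  step 9: S(S(S(add(add(Z, Z), mul(SZ, add(add(Z, SSSZ), add(Z, Z)))))))
  step 10: S(S(S(add(Z, mul(SZ, add(add(Z, SSSZ), add(Z, Z)))))))
  step 11: S(S(S(mul(SZ, add(add(Z, SSSZ), add(Z, Z))))))
  step 12: S(S(S(add(add(add(Z, SSSZ), add(Z, Z)), mul(Z, add(add(Z, SSSZ), add(Z, Z)))))))
  step 13: S(S(S(add(add(SSSZ, add(Z, Z)), mul(Z, add(add(Z, SSSZ), add(Z, Z)))))))
  step 14: S(S(S(add(S(add(SSZ, add(Z, Z))), mul(Z, add(add(Z, SSSZ), add(Z, Z)))))))
  step 15: S(S(S(S(add(add(SSZ, add(Z, Z)), mul(Z, add(add(Z, SSSZ), add(Z, Z))))))))
  step 16: S(S(S(S(add(S(add(SZ, add(Z, Z))), mul(Z, add(add(Z, SSSZ), add(Z, Z))))))))
  step 17: S(S(S(S(S(add(add(SZ, add(Z, Z)), mul(Z, add(add(Z, SSSZ), add(Z, Z)))))))))
  step 18: S(S(S(S(S(add(S(add(Z, add(Z, Z))), mul(Z, add(add(Z, SSSZ), add(Z, Z)))))))))
  step 19: S(S(S(S(S(S(add(add(Z, add(Z, Z)), mul(Z, add(add(Z, SSSZ), add(Z, Z))))))))))
  step 20: S(S(S(S(S(S(add(add(Z, Z), mul(Z, add(add(Z, SSSZ), add(Z, Z))))))))))
  step 21: S(S(S(S(S(S(add(Z, mul(Z, add(add(Z, SSSZ), add(Z, Z))))))))))
  step 22: S(S(S(S(S(S(mul(Z, add(add(Z, SSSZ), add(Z, Z)))))))))
  step 23: S^6(Z)

Answer: YES — reaches normal form S^6(Z) in 23 ≤ 24 steps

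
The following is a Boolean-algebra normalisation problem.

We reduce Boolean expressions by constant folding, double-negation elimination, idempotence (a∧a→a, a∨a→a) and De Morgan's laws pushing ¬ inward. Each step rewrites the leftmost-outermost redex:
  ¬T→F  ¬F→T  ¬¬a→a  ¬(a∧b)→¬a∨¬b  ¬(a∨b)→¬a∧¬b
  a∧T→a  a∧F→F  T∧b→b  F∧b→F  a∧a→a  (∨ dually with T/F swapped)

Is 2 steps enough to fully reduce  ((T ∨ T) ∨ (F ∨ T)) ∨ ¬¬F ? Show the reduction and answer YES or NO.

Answer: NO — after 2 steps the term is T ∨ ¬¬F, not yet normal

Reduction:
  start: ((T ∨ T) ∨ (F ∨ T)) ∨ ¬¬F
  →1  (T ∨ (F ∨ T)) ∨ ¬¬F
  →2  T ∨ ¬¬F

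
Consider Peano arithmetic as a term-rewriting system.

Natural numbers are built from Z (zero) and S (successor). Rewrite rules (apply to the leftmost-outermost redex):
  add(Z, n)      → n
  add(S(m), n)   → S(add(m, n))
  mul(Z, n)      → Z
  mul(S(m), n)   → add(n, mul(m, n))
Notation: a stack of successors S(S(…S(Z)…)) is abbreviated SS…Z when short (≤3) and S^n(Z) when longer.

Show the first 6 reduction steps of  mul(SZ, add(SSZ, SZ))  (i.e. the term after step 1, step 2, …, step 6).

Answer: after 6 steps: S(S(add(SZ, mul(Z, add(SSZ, SZ)))))

Derivation:
  start: mul(SZ, add(SSZ, SZ))
  step 1: add(add(SSZ, SZ), mul(Z, add(SSZ, SZ)))
  step 2: add(S(add(SZ, SZ)), mul(Z, add(SSZ, SZ)))
  step 3: S(add(add(SZ, SZ), mul(Z, add(SSZ, SZ))))
  step 4: S(add(S(add(Z, SZ)), mul(Z, add(SSZ, SZ))))
  step 5: S(S(add(add(Z, SZ), mul(Z, add(SSZ, SZ)))))
  step 6: S(S(add(SZ, mul(Z, add(SSZ, SZ)))))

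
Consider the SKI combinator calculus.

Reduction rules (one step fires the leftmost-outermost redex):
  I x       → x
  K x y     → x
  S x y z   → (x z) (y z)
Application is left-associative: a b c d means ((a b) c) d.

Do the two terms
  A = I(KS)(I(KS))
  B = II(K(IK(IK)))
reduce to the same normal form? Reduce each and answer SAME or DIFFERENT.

Answer: DIFFERENT — A ⇓ S, B ⇓ K(KK)

Working:
Term A:
  start: I(KS)(I(KS))
  →1  KS(I(KS))
  →2  S

Term B:
  start: II(K(IK(IK)))
  →1  I(K(IK(IK)))
  →2  K(IK(IK))
  →3  K(K(IK))
  →4  K(KK)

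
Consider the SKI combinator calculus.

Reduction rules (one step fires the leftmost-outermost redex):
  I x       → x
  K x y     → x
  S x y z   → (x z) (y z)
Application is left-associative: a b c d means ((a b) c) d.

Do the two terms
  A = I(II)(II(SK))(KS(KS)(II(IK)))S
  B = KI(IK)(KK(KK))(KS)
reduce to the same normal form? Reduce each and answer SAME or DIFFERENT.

Answer: DIFFERENT — A ⇓ S, B ⇓ K(KS)

Derivation:
Term A:
  start: I(II)(II(SK))(KS(KS)(II(IK)))S
  step 1: II(II(SK))(KS(KS)(II(IK)))S
  step 2: I(II(SK))(KS(KS)(II(IK)))S
  step 3: II(SK)(KS(KS)(II(IK)))S
  step 4: I(SK)(KS(KS)(II(IK)))S
  step 5: SK(KS(KS)(II(IK)))S
  step 6: KS(KS(KS)(II(IK))S)
  step 7: S

Term B:
  start: KI(IK)(KK(KK))(KS)
  step 1: I(KK(KK))(KS)
  step 2: KK(KK)(KS)
  step 3: K(KS)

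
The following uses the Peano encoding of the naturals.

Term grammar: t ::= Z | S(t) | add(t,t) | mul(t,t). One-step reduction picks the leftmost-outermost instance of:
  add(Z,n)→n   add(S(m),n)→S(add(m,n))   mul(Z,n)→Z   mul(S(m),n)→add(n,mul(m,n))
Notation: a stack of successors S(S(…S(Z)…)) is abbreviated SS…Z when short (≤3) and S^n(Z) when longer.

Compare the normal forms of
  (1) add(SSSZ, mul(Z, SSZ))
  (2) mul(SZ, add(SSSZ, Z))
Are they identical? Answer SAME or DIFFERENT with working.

Term A:
  start: add(SSSZ, mul(Z, SSZ))
  →1  S(add(SSZ, mul(Z, SSZ)))
  →2  S(S(add(SZ, mul(Z, SSZ))))
  →3  S(S(S(add(Z, mul(Z, SSZ)))))
  →4  S(S(S(mul(Z, SSZ))))
  →5  SSSZ

Term B:
  start: mul(SZ, add(SSSZ, Z))
  →1  add(add(SSSZ, Z), mul(Z, add(SSSZ, Z)))
  →2  add(S(add(SSZ, Z)), mul(Z, add(SSSZ, Z)))
  →3  S(add(add(SSZ, Z), mul(Z, add(SSSZ, Z))))
  →4  S(add(S(add(SZ, Z)), mul(Z, add(SSSZ, Z))))
  →5  S(S(add(add(SZ, Z), mul(Z, add(SSSZ, Z)))))
  →6  S(S(add(S(add(Z, Z)), mul(Z, add(SSSZ, Z)))))
  →7  S(S(S(add(add(Z, Z), mul(Z, add(SSSZ, Z))))))
  →8  S(S(S(add(Z, mul(Z, add(SSSZ, Z))))))
  →9  S(S(S(mul(Z, add(SSSZ, Z)))))
  →10  SSSZ

Answer: SAME — A ⇓ SSSZ, B ⇓ SSSZ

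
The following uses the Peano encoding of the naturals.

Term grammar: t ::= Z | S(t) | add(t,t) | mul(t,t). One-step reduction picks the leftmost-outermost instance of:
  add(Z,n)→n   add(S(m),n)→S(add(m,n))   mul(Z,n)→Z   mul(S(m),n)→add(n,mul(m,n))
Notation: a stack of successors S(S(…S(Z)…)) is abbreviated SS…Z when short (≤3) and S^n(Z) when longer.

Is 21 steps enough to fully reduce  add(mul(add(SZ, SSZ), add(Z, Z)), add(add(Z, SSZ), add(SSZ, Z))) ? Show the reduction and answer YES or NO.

Answer: YES — reaches normal form S^4(Z) in 20 ≤ 21 steps

Working:
  start: add(mul(add(SZ, SSZ), add(Z, Z)), add(add(Z, SSZ), add(SSZ, Z)))
  [1] add(mul(S(add(Z, SSZ)), add(Z, Z)), add(add(Z, SSZ), add(SSZ, Z)))
  [2] add(add(add(Z, Z), mul(add(Z, SSZ), add(Z, Z))), add(add(Z, SSZ), add(SSZ, Z)))
  [3] add(add(Z, mul(add(Z, SSZ), add(Z, Z))), add(add(Z, SSZ), add(SSZ, Z)))
  [4] add(mul(add(Z, SSZ), add(Z, Z)), add(add(Z, SSZ), add(SSZ, Z)))
  [5] add(mul(SSZ, add(Z, Z)), add(add(Z, SSZ), add(SSZ, Z)))
  [6] add(add(add(Z, Z), mul(SZ, add(Z, Z))), add(add(Z, SSZ), add(SSZ, Z)))
  [7] add(add(Z, mul(SZ, add(Z, Z))), add(add(Z, SSZ), add(SSZ, Z)))
  [8] add(mul(SZ, add(Z, Z)), add(add(Z, SSZ), add(SSZ, Z)))
  [9] add(add(add(Z, Z), mul(Z, add(Z, Z))), add(add(Z, SSZ), add(SSZ, Z)))
  [10] add(add(Z, mul(Z, add(Z, Z))), add(add(Z, SSZ), add(SSZ, Z)))
  [11] add(mul(Z, add(Z, Z)), add(add(Z, SSZ), add(SSZ, Z)))
  [12] add(Z, add(add(Z, SSZ), add(SSZ, Z)))
  [13] add(add(Z, SSZ), add(SSZ, Z))
  [14] add(SSZ, add(SSZ, Z))
  [15] S(add(SZ, add(SSZ, Z)))
  [16] S(S(add(Z, add(SSZ, Z))))
  [17] S(S(add(SSZ, Z)))
  [18] S(S(S(add(SZ, Z))))
  [19] S(S(S(S(add(Z, Z)))))
  [20] S^4(Z)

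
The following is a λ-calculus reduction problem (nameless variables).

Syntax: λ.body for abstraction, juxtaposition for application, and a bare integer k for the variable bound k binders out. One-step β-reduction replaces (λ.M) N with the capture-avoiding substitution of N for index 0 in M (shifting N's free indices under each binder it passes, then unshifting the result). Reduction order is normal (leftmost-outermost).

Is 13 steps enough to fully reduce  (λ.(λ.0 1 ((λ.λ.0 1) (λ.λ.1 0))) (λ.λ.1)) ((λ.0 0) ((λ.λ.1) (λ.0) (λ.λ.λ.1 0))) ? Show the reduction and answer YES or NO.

Answer: YES — reaches normal form λ.0 in 10 ≤ 13 steps

Working:
  start: (λ.(λ.0 1 ((λ.λ.0 1) (λ.λ.1 0))) (λ.λ.1)) ((λ.0 0) ((λ.λ.1) (λ.0) (λ.λ.λ.1 0)))
  →1  (λ.0 ((λ.0 0) ((λ.λ.1) (λ.0) (λ.λ.λ.1 0))) ((λ.λ.0 1) (λ.λ.1 0))) (λ.λ.1)
  →2  (λ.λ.1) ((λ.0 0) ((λ.λ.1) (λ.0) (λ.λ.λ.1 0))) ((λ.λ.0 1) (λ.λ.1 0))
  →3  (λ.(λ.0 0) ((λ.λ.1) (λ.0) (λ.λ.λ.1 0))) ((λ.λ.0 1) (λ.λ.1 0))
  →4  (λ.0 0) ((λ.λ.1) (λ.0) (λ.λ.λ.1 0))
  →5  (λ.λ.1) (λ.0) (λ.λ.λ.1 0) ((λ.λ.1) (λ.0) (λ.λ.λ.1 0))
  →6  (λ.λ.0) (λ.λ.λ.1 0) ((λ.λ.1) (λ.0) (λ.λ.λ.1 0))
  →7  (λ.0) ((λ.λ.1) (λ.0) (λ.λ.λ.1 0))
  →8  (λ.λ.1) (λ.0) (λ.λ.λ.1 0)
  →9  (λ.λ.0) (λ.λ.λ.1 0)
  →10  λ.0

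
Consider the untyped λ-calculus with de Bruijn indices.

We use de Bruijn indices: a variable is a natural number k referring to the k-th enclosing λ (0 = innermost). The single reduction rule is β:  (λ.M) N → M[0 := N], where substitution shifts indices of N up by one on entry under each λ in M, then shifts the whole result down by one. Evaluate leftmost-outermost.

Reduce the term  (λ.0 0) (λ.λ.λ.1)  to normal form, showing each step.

  start: (λ.0 0) (λ.λ.λ.1)
  step 1: (λ.λ.λ.1) (λ.λ.λ.1)
  step 2: λ.λ.1

Answer: normal form = λ.λ.1  (in 2 steps)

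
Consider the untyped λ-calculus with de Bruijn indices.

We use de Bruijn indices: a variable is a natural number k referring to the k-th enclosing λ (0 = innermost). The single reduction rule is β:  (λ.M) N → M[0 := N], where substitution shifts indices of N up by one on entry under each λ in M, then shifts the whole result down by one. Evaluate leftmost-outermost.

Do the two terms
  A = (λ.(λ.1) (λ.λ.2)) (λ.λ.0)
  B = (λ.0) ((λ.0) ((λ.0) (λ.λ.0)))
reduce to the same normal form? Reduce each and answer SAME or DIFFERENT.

Answer: SAME — A ⇓ λ.λ.0, B ⇓ λ.λ.0

Derivation:
Term A:
  start: (λ.(λ.1) (λ.λ.2)) (λ.λ.0)
  [1] (λ.λ.λ.0) (λ.λ.λ.λ.0)
  [2] λ.λ.0

Term B:
  start: (λ.0) ((λ.0) ((λ.0) (λ.λ.0)))
  [1] (λ.0) ((λ.0) (λ.λ.0))
  [2] (λ.0) (λ.λ.0)
  [3] λ.λ.0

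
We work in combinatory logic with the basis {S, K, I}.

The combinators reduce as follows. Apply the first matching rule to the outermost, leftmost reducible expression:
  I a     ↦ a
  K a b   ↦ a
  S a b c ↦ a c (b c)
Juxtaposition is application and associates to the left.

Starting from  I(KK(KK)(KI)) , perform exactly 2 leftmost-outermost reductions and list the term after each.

Answer: after 2 steps: K(KI)

Working:
  start: I(KK(KK)(KI))
  [1] KK(KK)(KI)
  [2] K(KI)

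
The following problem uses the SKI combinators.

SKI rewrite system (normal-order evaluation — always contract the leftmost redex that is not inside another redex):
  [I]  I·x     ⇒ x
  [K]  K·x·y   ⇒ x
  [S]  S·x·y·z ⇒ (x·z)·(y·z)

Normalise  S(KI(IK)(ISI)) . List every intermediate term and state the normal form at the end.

Answer: normal form = S(SI)  (in 3 steps)

Derivation:
  start: S(KI(IK)(ISI))
  [1] S(I(ISI))
  [2] S(ISI)
  [3] S(SI)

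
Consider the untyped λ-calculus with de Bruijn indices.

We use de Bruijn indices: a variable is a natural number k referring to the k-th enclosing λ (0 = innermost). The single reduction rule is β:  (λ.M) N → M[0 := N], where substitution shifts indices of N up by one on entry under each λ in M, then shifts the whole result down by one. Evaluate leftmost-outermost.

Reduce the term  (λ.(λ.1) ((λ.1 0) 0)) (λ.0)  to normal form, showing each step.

Answer: normal form = λ.0  (in 2 steps)

Derivation:
  start: (λ.(λ.1) ((λ.1 0) 0)) (λ.0)
  →1  (λ.λ.0) ((λ.(λ.0) 0) (λ.0))
  →2  λ.0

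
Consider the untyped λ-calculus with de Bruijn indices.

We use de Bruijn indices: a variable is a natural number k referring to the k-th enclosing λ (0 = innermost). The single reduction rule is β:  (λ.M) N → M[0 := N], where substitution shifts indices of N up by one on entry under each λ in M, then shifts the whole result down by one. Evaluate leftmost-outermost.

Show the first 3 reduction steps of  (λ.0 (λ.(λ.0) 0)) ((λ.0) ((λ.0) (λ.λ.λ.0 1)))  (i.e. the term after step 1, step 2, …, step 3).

  start: (λ.0 (λ.(λ.0) 0)) ((λ.0) ((λ.0) (λ.λ.λ.0 1)))
  step 1: (λ.0) ((λ.0) (λ.λ.λ.0 1)) (λ.(λ.0) 0)
  step 2: (λ.0) (λ.λ.λ.0 1) (λ.(λ.0) 0)
  step 3: (λ.λ.λ.0 1) (λ.(λ.0) 0)

Answer: after 3 steps: (λ.λ.λ.0 1) (λ.(λ.0) 0)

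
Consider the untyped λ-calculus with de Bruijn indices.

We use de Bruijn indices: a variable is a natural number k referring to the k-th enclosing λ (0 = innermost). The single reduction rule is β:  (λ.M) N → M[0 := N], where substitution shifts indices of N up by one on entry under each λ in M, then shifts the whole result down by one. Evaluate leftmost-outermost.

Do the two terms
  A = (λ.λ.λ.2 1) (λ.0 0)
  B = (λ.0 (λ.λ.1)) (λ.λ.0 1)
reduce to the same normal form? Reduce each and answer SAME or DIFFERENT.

Answer: DIFFERENT — A ⇓ λ.λ.1 1, B ⇓ λ.0 (λ.λ.1)

Working:
Term A:
  start: (λ.λ.λ.2 1) (λ.0 0)
  →1  λ.λ.(λ.0 0) 1
  →2  λ.λ.1 1

Term B:
  start: (λ.0 (λ.λ.1)) (λ.λ.0 1)
  →1  (λ.λ.0 1) (λ.λ.1)
  →2  λ.0 (λ.λ.1)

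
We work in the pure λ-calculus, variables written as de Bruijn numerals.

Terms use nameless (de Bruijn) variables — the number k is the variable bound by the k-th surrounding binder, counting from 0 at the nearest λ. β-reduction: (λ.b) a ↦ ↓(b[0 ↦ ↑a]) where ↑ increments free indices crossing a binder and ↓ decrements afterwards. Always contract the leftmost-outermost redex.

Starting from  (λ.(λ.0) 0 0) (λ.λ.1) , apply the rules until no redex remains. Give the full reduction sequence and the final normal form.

Answer: normal form = λ.λ.λ.1  (in 3 steps)

Reduction:
  start: (λ.(λ.0) 0 0) (λ.λ.1)
  step 1: (λ.0) (λ.λ.1) (λ.λ.1)
  step 2: (λ.λ.1) (λ.λ.1)
  step 3: λ.λ.λ.1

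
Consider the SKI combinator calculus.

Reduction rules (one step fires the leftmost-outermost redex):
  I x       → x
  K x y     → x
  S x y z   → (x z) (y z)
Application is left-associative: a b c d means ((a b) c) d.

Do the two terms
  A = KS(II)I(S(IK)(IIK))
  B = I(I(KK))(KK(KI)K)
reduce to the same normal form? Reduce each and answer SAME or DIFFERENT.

Answer: DIFFERENT — A ⇓ SI(SKK), B ⇓ K

Working:
Term A:
  start: KS(II)I(S(IK)(IIK))
  step 1: SI(S(IK)(IIK))
  step 2: SI(SK(IIK))
  step 3: SI(SK(IK))
  step 4: SI(SKK)

Term B:
  start: I(I(KK))(KK(KI)K)
  step 1: I(KK)(KK(KI)K)
  step 2: KK(KK(KI)K)
  step 3: K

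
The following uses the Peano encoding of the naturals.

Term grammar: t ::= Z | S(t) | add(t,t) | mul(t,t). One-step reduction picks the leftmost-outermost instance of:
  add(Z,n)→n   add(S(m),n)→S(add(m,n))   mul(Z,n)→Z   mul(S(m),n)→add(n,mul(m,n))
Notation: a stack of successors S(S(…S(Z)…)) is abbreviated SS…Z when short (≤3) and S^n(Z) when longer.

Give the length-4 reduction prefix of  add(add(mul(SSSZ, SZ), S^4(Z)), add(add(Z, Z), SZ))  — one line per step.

Answer: after 4 steps: S(add(add(add(Z, mul(SSZ, SZ)), S^4(Z)), add(add(Z, Z), SZ)))

Working:
  start: add(add(mul(SSSZ, SZ), S^4(Z)), add(add(Z, Z), SZ))
  step 1: add(add(add(SZ, mul(SSZ, SZ)), S^4(Z)), add(add(Z, Z), SZ))
  step 2: add(add(S(add(Z, mul(SSZ, SZ))), S^4(Z)), add(add(Z, Z), SZ))
  step 3: add(S(add(add(Z, mul(SSZ, SZ)), S^4(Z))), add(add(Z, Z), SZ))
  step 4: S(add(add(add(Z, mul(SSZ, SZ)), S^4(Z)), add(add(Z, Z), SZ)))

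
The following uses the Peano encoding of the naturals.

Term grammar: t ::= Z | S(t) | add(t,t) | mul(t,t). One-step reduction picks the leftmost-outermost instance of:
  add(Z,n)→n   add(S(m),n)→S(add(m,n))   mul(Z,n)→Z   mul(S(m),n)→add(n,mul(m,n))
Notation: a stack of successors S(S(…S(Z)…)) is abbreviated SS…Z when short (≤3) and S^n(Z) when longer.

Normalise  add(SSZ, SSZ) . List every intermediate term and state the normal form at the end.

  start: add(SSZ, SSZ)
  step 1: S(add(SZ, SSZ))
  step 2: S(S(add(Z, SSZ)))
  step 3: S^4(Z)

Answer: normal form = S^4(Z)  (in 3 steps)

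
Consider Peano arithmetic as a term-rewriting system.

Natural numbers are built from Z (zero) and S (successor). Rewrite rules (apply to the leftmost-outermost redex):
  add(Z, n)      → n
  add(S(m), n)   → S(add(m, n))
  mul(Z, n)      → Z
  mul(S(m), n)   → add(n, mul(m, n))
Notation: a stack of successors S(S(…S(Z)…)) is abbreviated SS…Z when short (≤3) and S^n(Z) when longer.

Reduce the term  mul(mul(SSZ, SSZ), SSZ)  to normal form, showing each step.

Answer: normal form = S^8(Z)  (in 26 steps)

Working:
  start: mul(mul(SSZ, SSZ), SSZ)
  step 1: mul(add(SSZ, mul(SZ, SSZ)), SSZ)
  step 2: mul(S(add(SZ, mul(SZ, SSZ))), SSZ)
  step 3: add(SSZ, mul(add(SZ, mul(SZ, SSZ)), SSZ))
  step 4: S(add(SZ, mul(add(SZ, mul(SZ, SSZ)), SSZ)))
  step 5: S(S(add(Z, mul(add(SZ, mul(SZ, SSZ)), SSZ))))
  step 6: S(S(mul(add(SZ, mul(SZ, SSZ)), SSZ)))
  step 7: S(S(mul(S(add(Z, mul(SZ, SSZ))), SSZ)))
  step 8: S(S(add(SSZ, mul(add(Z, mul(SZ, SSZ)), SSZ))))
  step 9: S(S(S(add(SZ, mul(add(Z, mul(SZ, SSZ)), SSZ)))))
  step 10: S(S(S(S(add(Z, mul(add(Z, mul(SZ, SSZ)), SSZ))))))
  step 11: S(S(S(S(mul(add(Z, mul(SZ, SSZ)), SSZ)))))
  step 12: S(S(S(S(mul(mul(SZ, SSZ), SSZ)))))
  step 13: S(S(S(S(mul(add(SSZ, mul(Z, SSZ)), SSZ)))))
  step 14: S(S(S(S(mul(S(add(SZ, mul(Z, SSZ))), SSZ)))))
  step 15: S(S(S(S(add(SSZ, mul(add(SZ, mul(Z, SSZ)), SSZ))))))
  step 16: S(S(S(S(S(add(SZ, mul(add(SZ, mul(Z, SSZ)), SSZ)))))))
  step 17: S(S(S(S(S(S(add(Z, mul(add(SZ, mul(Z, SSZ)), SSZ))))))))
  step 18: S(S(S(S(S(S(mul(add(SZ, mul(Z, SSZ)), SSZ)))))))
  step 19: S(S(S(S(S(S(mul(S(add(Z, mul(Z, SSZ))), SSZ)))))))
  step 20: S(S(S(S(S(S(add(SSZ, mul(add(Z, mul(Z, SSZ)), SSZ))))))))
  step 21: S(S(S(S(S(S(S(add(SZ, mul(add(Z, mul(Z, SSZ)), SSZ)))))))))
  step 22: S(S(S(S(S(S(S(S(add(Z, mul(add(Z, mul(Z, SSZ)), SSZ))))))))))
  step 23: S(S(S(S(S(S(S(S(mul(add(Z, mul(Z, SSZ)), SSZ)))))))))
  step 24: S(S(S(S(S(S(S(S(mul(mul(Z, SSZ), SSZ)))))))))
  step 25: S(S(S(S(S(S(S(S(mul(Z, SSZ)))))))))
  step 26: S^8(Z)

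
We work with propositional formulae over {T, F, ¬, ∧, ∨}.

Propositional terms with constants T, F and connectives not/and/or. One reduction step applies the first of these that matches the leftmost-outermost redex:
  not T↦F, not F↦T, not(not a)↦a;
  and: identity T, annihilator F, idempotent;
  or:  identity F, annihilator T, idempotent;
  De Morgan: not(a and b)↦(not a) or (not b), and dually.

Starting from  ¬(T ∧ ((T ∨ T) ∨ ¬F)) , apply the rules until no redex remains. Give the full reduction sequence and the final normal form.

Answer: normal form = F  (in 8 steps)

Derivation:
  start: ¬(T ∧ ((T ∨ T) ∨ ¬F))
  →1  ¬T ∨ ¬((T ∨ T) ∨ ¬F)
  →2  F ∨ ¬((T ∨ T) ∨ ¬F)
  →3  ¬((T ∨ T) ∨ ¬F)
  →4  ¬(T ∨ T) ∧ ¬¬F
  →5  (¬T ∧ ¬T) ∧ ¬¬F
  →6  ¬T ∧ ¬¬F
  →7  F ∧ ¬¬F
  →8  F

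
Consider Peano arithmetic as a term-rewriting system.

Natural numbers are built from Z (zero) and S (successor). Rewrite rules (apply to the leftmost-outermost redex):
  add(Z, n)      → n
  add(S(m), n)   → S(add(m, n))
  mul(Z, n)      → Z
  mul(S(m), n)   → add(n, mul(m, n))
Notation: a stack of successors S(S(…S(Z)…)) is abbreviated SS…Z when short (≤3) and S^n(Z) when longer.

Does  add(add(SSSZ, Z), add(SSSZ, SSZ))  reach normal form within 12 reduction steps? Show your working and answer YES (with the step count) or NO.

  start: add(add(SSSZ, Z), add(SSSZ, SSZ))
  step 1: add(S(add(SSZ, Z)), add(SSSZ, SSZ))
  step 2: S(add(add(SSZ, Z), add(SSSZ, SSZ)))
  step 3: S(add(S(add(SZ, Z)), add(SSSZ, SSZ)))
  step 4: S(S(add(add(SZ, Z), add(SSSZ, SSZ))))
  step 5: S(S(add(S(add(Z, Z)), add(SSSZ, SSZ))))
  step 6: S(S(S(add(add(Z, Z), add(SSSZ, SSZ)))))
  step 7: S(S(S(add(Z, add(SSSZ, SSZ)))))
  step 8: S(S(S(add(SSSZ, SSZ))))
  step 9: S(S(S(S(add(SSZ, SSZ)))))
  step 10: S(S(S(S(S(add(SZ, SSZ))))))
  step 11: S(S(S(S(S(S(add(Z, SSZ)))))))
  step 12: S^8(Z)

Answer: YES — reaches normal form S^8(Z) in 12 ≤ 12 steps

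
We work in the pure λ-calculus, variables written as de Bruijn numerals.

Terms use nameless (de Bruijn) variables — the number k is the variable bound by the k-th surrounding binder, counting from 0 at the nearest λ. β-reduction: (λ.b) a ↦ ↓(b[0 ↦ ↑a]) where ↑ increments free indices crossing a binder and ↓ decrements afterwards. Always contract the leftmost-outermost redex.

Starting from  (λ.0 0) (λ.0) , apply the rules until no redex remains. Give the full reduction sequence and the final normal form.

  start: (λ.0 0) (λ.0)
  [1] (λ.0) (λ.0)
  [2] λ.0

Answer: normal form = λ.0  (in 2 steps)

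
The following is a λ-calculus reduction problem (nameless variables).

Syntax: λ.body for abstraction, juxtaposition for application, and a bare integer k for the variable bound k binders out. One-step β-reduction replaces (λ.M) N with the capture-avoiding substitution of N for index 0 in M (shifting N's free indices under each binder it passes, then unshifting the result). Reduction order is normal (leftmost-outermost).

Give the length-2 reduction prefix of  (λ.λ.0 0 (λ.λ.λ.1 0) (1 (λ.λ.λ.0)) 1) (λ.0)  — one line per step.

  start: (λ.λ.0 0 (λ.λ.λ.1 0) (1 (λ.λ.λ.0)) 1) (λ.0)
  [1] λ.0 0 (λ.λ.λ.1 0) ((λ.0) (λ.λ.λ.0)) (λ.0)
  [2] λ.0 0 (λ.λ.λ.1 0) (λ.λ.λ.0) (λ.0)

Answer: after 2 steps: λ.0 0 (λ.λ.λ.1 0) (λ.λ.λ.0) (λ.0)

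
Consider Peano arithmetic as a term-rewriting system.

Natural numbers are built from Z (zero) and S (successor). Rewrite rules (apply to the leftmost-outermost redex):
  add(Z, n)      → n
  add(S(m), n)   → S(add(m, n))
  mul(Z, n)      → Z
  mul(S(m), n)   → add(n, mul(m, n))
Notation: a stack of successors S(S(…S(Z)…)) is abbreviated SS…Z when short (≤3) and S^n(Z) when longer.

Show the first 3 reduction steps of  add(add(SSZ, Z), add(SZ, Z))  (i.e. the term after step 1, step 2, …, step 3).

Answer: after 3 steps: S(add(S(add(Z, Z)), add(SZ, Z)))

Reduction:
  start: add(add(SSZ, Z), add(SZ, Z))
  →1  add(S(add(SZ, Z)), add(SZ, Z))
  →2  S(add(add(SZ, Z), add(SZ, Z)))
  →3  S(add(S(add(Z, Z)), add(SZ, Z)))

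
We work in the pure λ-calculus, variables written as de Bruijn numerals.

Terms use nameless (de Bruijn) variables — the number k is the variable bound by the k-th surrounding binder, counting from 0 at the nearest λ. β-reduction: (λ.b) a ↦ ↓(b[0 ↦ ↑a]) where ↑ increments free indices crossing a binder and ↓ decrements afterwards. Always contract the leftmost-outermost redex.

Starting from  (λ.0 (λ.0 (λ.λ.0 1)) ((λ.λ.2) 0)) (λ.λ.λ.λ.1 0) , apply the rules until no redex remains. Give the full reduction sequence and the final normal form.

  start: (λ.0 (λ.0 (λ.λ.0 1)) ((λ.λ.2) 0)) (λ.λ.λ.λ.1 0)
  →1  (λ.λ.λ.λ.1 0) (λ.0 (λ.λ.0 1)) ((λ.λ.λ.λ.λ.λ.1 0) (λ.λ.λ.λ.1 0))
  →2  (λ.λ.λ.1 0) ((λ.λ.λ.λ.λ.λ.1 0) (λ.λ.λ.λ.1 0))
  →3  λ.λ.1 0

Answer: normal form = λ.λ.1 0  (in 3 steps)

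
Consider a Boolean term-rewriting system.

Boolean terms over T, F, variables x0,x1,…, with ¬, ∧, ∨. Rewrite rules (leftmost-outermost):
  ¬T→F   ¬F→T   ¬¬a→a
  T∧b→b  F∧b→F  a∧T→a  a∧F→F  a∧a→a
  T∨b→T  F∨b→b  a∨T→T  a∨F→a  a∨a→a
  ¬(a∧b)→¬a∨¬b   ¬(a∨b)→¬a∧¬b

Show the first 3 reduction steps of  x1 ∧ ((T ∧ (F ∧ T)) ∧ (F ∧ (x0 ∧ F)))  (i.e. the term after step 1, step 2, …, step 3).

  start: x1 ∧ ((T ∧ (F ∧ T)) ∧ (F ∧ (x0 ∧ F)))
  →1  x1 ∧ ((F ∧ T) ∧ (F ∧ (x0 ∧ F)))
  →2  x1 ∧ (F ∧ (F ∧ (x0 ∧ F)))
  →3  x1 ∧ F

Answer: after 3 steps: x1 ∧ F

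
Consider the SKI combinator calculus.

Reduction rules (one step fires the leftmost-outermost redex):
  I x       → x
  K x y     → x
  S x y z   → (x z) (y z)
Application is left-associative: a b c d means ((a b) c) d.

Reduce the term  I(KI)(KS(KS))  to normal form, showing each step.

  start: I(KI)(KS(KS))
  step 1: KI(KS(KS))
  step 2: I

Answer: normal form = I  (in 2 steps)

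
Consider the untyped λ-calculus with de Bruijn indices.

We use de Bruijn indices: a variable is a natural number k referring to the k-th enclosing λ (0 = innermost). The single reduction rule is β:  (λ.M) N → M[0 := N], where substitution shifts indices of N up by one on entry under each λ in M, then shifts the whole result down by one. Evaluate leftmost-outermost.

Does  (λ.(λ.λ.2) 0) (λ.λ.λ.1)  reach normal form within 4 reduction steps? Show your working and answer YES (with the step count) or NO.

  start: (λ.(λ.λ.2) 0) (λ.λ.λ.1)
  →1  (λ.λ.λ.λ.λ.1) (λ.λ.λ.1)
  →2  λ.λ.λ.λ.1

Answer: YES — reaches normal form λ.λ.λ.λ.1 in 2 ≤ 4 steps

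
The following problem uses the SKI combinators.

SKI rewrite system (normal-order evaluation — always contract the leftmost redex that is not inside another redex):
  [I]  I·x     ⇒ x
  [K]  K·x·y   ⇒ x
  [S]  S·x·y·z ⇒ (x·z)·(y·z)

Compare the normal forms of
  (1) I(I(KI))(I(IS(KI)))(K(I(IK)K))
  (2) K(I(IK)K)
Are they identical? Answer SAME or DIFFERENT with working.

Term A:
  start: I(I(KI))(I(IS(KI)))(K(I(IK)K))
  step 1: I(KI)(I(IS(KI)))(K(I(IK)K))
  step 2: KI(I(IS(KI)))(K(I(IK)K))
  step 3: I(K(I(IK)K))
  step 4: K(I(IK)K)
  step 5: K(IKK)
  step 6: K(KK)

Term B:
  start: K(I(IK)K)
  step 1: K(IKK)
  step 2: K(KK)

Answer: SAME — A ⇓ K(KK), B ⇓ K(KK)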